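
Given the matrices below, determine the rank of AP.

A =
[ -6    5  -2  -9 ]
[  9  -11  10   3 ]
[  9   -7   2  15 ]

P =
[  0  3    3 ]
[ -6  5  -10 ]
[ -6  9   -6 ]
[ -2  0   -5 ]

First compute AP:
[[  0, -11, -11],
 [  0,  62,  62],
 [  0,  10,  10]]
Now row reduce the product.
R2 ← R2 + (62/11)·R1: [0, 0, 0]
R3 ← R3 + (10/11)·R1: [0, 0, 0]
1 nonzero row, so rank(AP) = 1.

1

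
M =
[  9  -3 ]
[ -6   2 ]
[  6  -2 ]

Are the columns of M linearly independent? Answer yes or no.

no

Row reduce M to echelon form.
R2 ← R2 + (2/3)·R1: [0, 0]
R3 ← R3 − (2/3)·R1: [0, 0]
1 pivot among 2 columns.
Only 1 < 2 pivot columns, so the columns are linearly dependent.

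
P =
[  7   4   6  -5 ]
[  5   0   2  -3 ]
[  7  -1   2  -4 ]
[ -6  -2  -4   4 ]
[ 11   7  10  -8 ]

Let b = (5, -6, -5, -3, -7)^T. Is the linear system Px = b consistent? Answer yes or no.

Row reduce the augmented matrix [P | b].
R2 ← R2 − (5/7)·R1: [0, -20/7, -16/7, 4/7, -67/7]
R3 ← R3 − R1: [0, -5, -4, 1, -10]
R4 ← R4 + (6/7)·R1: [0, 10/7, 8/7, -2/7, 9/7]
R5 ← R5 − (11/7)·R1: [0, 5/7, 4/7, -1/7, -104/7]
R3 ← R3 − (7/4)·R2: [0, 0, 0, 0, 27/4]
R4 ← R4 + (1/2)·R2: [0, 0, 0, 0, -7/2]
R5 ← R5 + (1/4)·R2: [0, 0, 0, 0, -69/4]
R4 ← R4 + (14/27)·R3: [0, 0, 0, 0, 0]
R5 ← R5 + (23/9)·R3: [0, 0, 0, 0, 0]
The echelon form has 3 nonzero rows; the last pivot sits in the augmented column, so rank(P) = 2 but rank([P|b]) = 3.
Since the ranks differ, the system is inconsistent.

no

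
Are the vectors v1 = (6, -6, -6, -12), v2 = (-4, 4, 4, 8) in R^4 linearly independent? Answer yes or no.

Form the matrix with these vectors as rows and row reduce.
R2 ← R2 + (2/3)·R1: [0, 0, 0, 0]
1 nonzero row, so the 2 vectors span a space of dimension 1.
Since 1 < 2, the vectors are linearly dependent.

no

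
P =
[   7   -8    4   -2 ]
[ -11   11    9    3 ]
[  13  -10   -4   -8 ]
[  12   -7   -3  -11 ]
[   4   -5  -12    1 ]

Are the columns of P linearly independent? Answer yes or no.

Row reduce P to echelon form.
R2 ← R2 + (11/7)·R1: [0, -11/7, 107/7, -1/7]
R3 ← R3 − (13/7)·R1: [0, 34/7, -80/7, -30/7]
R4 ← R4 − (12/7)·R1: [0, 47/7, -69/7, -53/7]
R5 ← R5 − (4/7)·R1: [0, -3/7, -100/7, 15/7]
R3 ← R3 + (34/11)·R2: [0, 0, 394/11, -52/11]
R4 ← R4 + (47/11)·R2: [0, 0, 610/11, -90/11]
R5 ← R5 − (3/11)·R2: [0, 0, -203/11, 24/11]
R4 ← R4 − (305/197)·R3: [0, 0, 0, -170/197]
R5 ← R5 + (203/394)·R3: [0, 0, 0, -50/197]
R5 ← R5 − (5/17)·R4: [0, 0, 0, 0]
4 pivots among 4 columns.
Every column is a pivot column, so the columns are linearly independent.

yes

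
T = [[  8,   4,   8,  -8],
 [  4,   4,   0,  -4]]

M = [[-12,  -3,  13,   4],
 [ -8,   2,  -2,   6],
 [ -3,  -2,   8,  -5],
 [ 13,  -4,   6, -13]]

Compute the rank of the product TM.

2

First compute TM:
[[-256,   0, 112, 120],
 [-132,  12,  20,  92]]
Now row reduce the product.
R2 ← R2 − (33/64)·R1: [0, 12, -151/4, 241/8]
2 nonzero rows, so rank(TM) = 2.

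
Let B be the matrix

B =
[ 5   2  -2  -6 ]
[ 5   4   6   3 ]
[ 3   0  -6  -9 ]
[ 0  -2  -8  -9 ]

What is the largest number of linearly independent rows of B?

2

Row reduce to echelon form.
R2 ← R2 − R1: [0, 2, 8, 9]
R3 ← R3 − (3/5)·R1: [0, -6/5, -24/5, -27/5]
R3 ← R3 + (3/5)·R2: [0, 0, 0, 0]
R4 ← R4 + R2: [0, 0, 0, 0]
Echelon form has 2 nonzero rows, so rank(B) = 2.
The rank gives the maximum number of linearly independent rows: 2.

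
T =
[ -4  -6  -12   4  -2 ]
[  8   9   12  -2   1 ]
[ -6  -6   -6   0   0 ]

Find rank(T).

2

Row reduce to echelon form.
R2 ← R2 + (2)·R1: [0, -3, -12, 6, -3]
R3 ← R3 − (3/2)·R1: [0, 3, 12, -6, 3]
R3 ← R3 + R2: [0, 0, 0, 0, 0]
Echelon form has 2 nonzero rows, so rank(T) = 2.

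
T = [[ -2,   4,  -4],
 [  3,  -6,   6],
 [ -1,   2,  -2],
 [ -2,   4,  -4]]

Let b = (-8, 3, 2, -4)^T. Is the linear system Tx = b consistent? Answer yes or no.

no

Row reduce the augmented matrix [T | b].
R2 ← R2 + (3/2)·R1: [0, 0, 0, -9]
R3 ← R3 − (1/2)·R1: [0, 0, 0, 6]
R4 ← R4 − R1: [0, 0, 0, 4]
R3 ← R3 + (2/3)·R2: [0, 0, 0, 0]
R4 ← R4 + (4/9)·R2: [0, 0, 0, 0]
The echelon form has 2 nonzero rows; the last pivot sits in the augmented column, so rank(T) = 1 but rank([T|b]) = 2.
Since the ranks differ, the system is inconsistent.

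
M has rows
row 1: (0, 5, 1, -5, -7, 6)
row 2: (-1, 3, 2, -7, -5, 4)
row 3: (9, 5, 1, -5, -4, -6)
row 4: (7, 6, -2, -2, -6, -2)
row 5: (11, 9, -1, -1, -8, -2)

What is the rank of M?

Row reduce to echelon form.
Swap R1 ↔ R2
R3 ← R3 + (9)·R1: [0, 32, 19, -68, -49, 30]
R4 ← R4 + (7)·R1: [0, 27, 12, -51, -41, 26]
R5 ← R5 + (11)·R1: [0, 42, 21, -78, -63, 42]
R3 ← R3 − (32/5)·R2: [0, 0, 63/5, -36, -21/5, -42/5]
R4 ← R4 − (27/5)·R2: [0, 0, 33/5, -24, -16/5, -32/5]
R5 ← R5 − (42/5)·R2: [0, 0, 63/5, -36, -21/5, -42/5]
R4 ← R4 − (11/21)·R3: [0, 0, 0, -36/7, -1, -2]
R5 ← R5 − R3: [0, 0, 0, 0, 0, 0]
Echelon form has 4 nonzero rows, so rank(M) = 4.

4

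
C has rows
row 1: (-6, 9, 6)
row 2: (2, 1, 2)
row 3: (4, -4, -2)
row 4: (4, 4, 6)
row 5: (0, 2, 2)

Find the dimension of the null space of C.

1

Row reduce to echelon form.
R2 ← R2 + (1/3)·R1: [0, 4, 4]
R3 ← R3 + (2/3)·R1: [0, 2, 2]
R4 ← R4 + (2/3)·R1: [0, 10, 10]
R3 ← R3 − (1/2)·R2: [0, 0, 0]
R4 ← R4 − (5/2)·R2: [0, 0, 0]
R5 ← R5 − (1/2)·R2: [0, 0, 0]
2 nonzero rows, so rank(C) = 2.
C has 3 columns; by rank–nullity, nullity = 3 − 2 = 1.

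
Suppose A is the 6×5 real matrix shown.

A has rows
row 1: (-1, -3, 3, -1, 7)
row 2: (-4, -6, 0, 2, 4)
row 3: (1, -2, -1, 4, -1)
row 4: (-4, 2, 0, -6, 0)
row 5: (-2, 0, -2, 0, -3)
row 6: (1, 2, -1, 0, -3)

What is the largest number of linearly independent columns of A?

3

Row reduce to echelon form.
R2 ← R2 − (4)·R1: [0, 6, -12, 6, -24]
R3 ← R3 + R1: [0, -5, 2, 3, 6]
R4 ← R4 − (4)·R1: [0, 14, -12, -2, -28]
R5 ← R5 − (2)·R1: [0, 6, -8, 2, -17]
R6 ← R6 + R1: [0, -1, 2, -1, 4]
R3 ← R3 + (5/6)·R2: [0, 0, -8, 8, -14]
R4 ← R4 − (7/3)·R2: [0, 0, 16, -16, 28]
R5 ← R5 − R2: [0, 0, 4, -4, 7]
R6 ← R6 + (1/6)·R2: [0, 0, 0, 0, 0]
R4 ← R4 + (2)·R3: [0, 0, 0, 0, 0]
R5 ← R5 + (1/2)·R3: [0, 0, 0, 0, 0]
Echelon form has 3 nonzero rows, so rank(A) = 3.
The rank gives the maximum number of linearly independent columns: 3.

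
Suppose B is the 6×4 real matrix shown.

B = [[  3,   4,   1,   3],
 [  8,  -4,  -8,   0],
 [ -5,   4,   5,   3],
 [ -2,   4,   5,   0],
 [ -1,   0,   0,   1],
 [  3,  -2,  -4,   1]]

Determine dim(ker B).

1

Row reduce to echelon form.
R2 ← R2 − (8/3)·R1: [0, -44/3, -32/3, -8]
R3 ← R3 + (5/3)·R1: [0, 32/3, 20/3, 8]
R4 ← R4 + (2/3)·R1: [0, 20/3, 17/3, 2]
R5 ← R5 + (1/3)·R1: [0, 4/3, 1/3, 2]
R6 ← R6 − R1: [0, -6, -5, -2]
R3 ← R3 + (8/11)·R2: [0, 0, -12/11, 24/11]
R4 ← R4 + (5/11)·R2: [0, 0, 9/11, -18/11]
R5 ← R5 + (1/11)·R2: [0, 0, -7/11, 14/11]
R6 ← R6 − (9/22)·R2: [0, 0, -7/11, 14/11]
R4 ← R4 + (3/4)·R3: [0, 0, 0, 0]
R5 ← R5 − (7/12)·R3: [0, 0, 0, 0]
R6 ← R6 − (7/12)·R3: [0, 0, 0, 0]
3 nonzero rows, so rank(B) = 3.
B has 4 columns; by rank–nullity, nullity = 4 − 3 = 1.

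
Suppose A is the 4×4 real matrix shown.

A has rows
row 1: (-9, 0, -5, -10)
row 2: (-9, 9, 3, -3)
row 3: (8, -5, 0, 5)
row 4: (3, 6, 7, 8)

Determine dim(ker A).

2

Row reduce to echelon form.
R2 ← R2 − R1: [0, 9, 8, 7]
R3 ← R3 + (8/9)·R1: [0, -5, -40/9, -35/9]
R4 ← R4 + (1/3)·R1: [0, 6, 16/3, 14/3]
R3 ← R3 + (5/9)·R2: [0, 0, 0, 0]
R4 ← R4 − (2/3)·R2: [0, 0, 0, 0]
2 nonzero rows, so rank(A) = 2.
A has 4 columns; by rank–nullity, nullity = 4 − 2 = 2.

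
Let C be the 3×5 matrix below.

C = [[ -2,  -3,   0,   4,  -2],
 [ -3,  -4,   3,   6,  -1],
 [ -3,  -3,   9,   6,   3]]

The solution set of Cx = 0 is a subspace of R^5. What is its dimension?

3

Row reduce to echelon form.
R2 ← R2 − (3/2)·R1: [0, 1/2, 3, 0, 2]
R3 ← R3 − (3/2)·R1: [0, 3/2, 9, 0, 6]
R3 ← R3 − (3)·R2: [0, 0, 0, 0, 0]
2 nonzero rows, so rank(C) = 2.
C has 5 columns; by rank–nullity, nullity = 5 − 2 = 3.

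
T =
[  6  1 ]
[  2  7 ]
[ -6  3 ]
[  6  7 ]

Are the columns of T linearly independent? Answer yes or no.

yes

Row reduce T to echelon form.
R2 ← R2 − (1/3)·R1: [0, 20/3]
R3 ← R3 + R1: [0, 4]
R4 ← R4 − R1: [0, 6]
R3 ← R3 − (3/5)·R2: [0, 0]
R4 ← R4 − (9/10)·R2: [0, 0]
2 pivots among 2 columns.
Every column is a pivot column, so the columns are linearly independent.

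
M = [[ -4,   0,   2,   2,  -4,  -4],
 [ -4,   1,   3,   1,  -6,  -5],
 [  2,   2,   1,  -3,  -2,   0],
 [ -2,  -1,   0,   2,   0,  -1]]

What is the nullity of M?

Row reduce to echelon form.
R2 ← R2 − R1: [0, 1, 1, -1, -2, -1]
R3 ← R3 + (1/2)·R1: [0, 2, 2, -2, -4, -2]
R4 ← R4 − (1/2)·R1: [0, -1, -1, 1, 2, 1]
R3 ← R3 − (2)·R2: [0, 0, 0, 0, 0, 0]
R4 ← R4 + R2: [0, 0, 0, 0, 0, 0]
2 nonzero rows, so rank(M) = 2.
M has 6 columns; by rank–nullity, nullity = 6 − 2 = 4.

4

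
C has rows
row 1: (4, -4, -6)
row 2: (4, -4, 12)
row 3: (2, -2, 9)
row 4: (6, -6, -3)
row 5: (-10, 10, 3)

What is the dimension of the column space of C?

Row reduce to echelon form.
R2 ← R2 − R1: [0, 0, 18]
R3 ← R3 − (1/2)·R1: [0, 0, 12]
R4 ← R4 − (3/2)·R1: [0, 0, 6]
R5 ← R5 + (5/2)·R1: [0, 0, -12]
R3 ← R3 − (2/3)·R2: [0, 0, 0]
R4 ← R4 − (1/3)·R2: [0, 0, 0]
R5 ← R5 + (2/3)·R2: [0, 0, 0]
Echelon form has 2 nonzero rows, so rank(C) = 2.
The column space has dimension equal to the rank: 2.

2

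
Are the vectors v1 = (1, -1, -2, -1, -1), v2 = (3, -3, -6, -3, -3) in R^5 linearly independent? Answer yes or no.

Form the matrix with these vectors as rows and row reduce.
R2 ← R2 − (3)·R1: [0, 0, 0, 0, 0]
1 nonzero row, so the 2 vectors span a space of dimension 1.
Since 1 < 2, the vectors are linearly dependent.

no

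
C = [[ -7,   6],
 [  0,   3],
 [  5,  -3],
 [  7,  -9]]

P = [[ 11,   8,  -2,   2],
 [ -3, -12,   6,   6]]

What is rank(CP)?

First compute CP:
[[-95, -128,  50,  22],
 [ -9, -36,  18,  18],
 [ 64,  76, -28,  -8],
 [104, 164, -68, -40]]
Now row reduce the product.
R2 ← R2 − (9/95)·R1: [0, -2268/95, 252/19, 1512/95]
R3 ← R3 + (64/95)·R1: [0, -972/95, 108/19, 648/95]
R4 ← R4 + (104/95)·R1: [0, 2268/95, -252/19, -1512/95]
R3 ← R3 − (3/7)·R2: [0, 0, 0, 0]
R4 ← R4 + R2: [0, 0, 0, 0]
2 nonzero rows, so rank(CP) = 2.

2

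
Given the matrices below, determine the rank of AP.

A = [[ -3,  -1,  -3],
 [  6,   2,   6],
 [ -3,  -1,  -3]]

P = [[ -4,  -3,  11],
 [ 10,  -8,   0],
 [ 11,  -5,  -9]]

1

First compute AP:
[[-31,  32,  -6],
 [ 62, -64,  12],
 [-31,  32,  -6]]
Now row reduce the product.
R2 ← R2 + (2)·R1: [0, 0, 0]
R3 ← R3 − R1: [0, 0, 0]
1 nonzero row, so rank(AP) = 1.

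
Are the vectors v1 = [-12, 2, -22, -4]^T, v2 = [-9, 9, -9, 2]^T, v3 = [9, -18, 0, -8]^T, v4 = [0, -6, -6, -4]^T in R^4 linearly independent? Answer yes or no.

no

Form the matrix with these vectors as rows and row reduce.
R2 ← R2 − (3/4)·R1: [0, 15/2, 15/2, 5]
R3 ← R3 + (3/4)·R1: [0, -33/2, -33/2, -11]
R3 ← R3 + (11/5)·R2: [0, 0, 0, 0]
R4 ← R4 + (4/5)·R2: [0, 0, 0, 0]
2 nonzero rows, so the 4 vectors span a space of dimension 2.
Since 2 < 4, the vectors are linearly dependent.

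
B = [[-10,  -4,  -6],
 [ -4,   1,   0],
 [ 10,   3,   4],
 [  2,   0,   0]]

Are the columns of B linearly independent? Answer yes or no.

Row reduce B to echelon form.
R2 ← R2 − (2/5)·R1: [0, 13/5, 12/5]
R3 ← R3 + R1: [0, -1, -2]
R4 ← R4 + (1/5)·R1: [0, -4/5, -6/5]
R3 ← R3 + (5/13)·R2: [0, 0, -14/13]
R4 ← R4 + (4/13)·R2: [0, 0, -6/13]
R4 ← R4 − (3/7)·R3: [0, 0, 0]
3 pivots among 3 columns.
Every column is a pivot column, so the columns are linearly independent.

yes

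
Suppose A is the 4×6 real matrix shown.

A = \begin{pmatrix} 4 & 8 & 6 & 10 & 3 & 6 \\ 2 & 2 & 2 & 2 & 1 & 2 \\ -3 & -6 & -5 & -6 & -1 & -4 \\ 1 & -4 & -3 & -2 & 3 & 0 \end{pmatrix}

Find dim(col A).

3

Row reduce to echelon form.
R2 ← R2 − (1/2)·R1: [0, -2, -1, -3, -1/2, -1]
R3 ← R3 + (3/4)·R1: [0, 0, -1/2, 3/2, 5/4, 1/2]
R4 ← R4 − (1/4)·R1: [0, -6, -9/2, -9/2, 9/4, -3/2]
R4 ← R4 − (3)·R2: [0, 0, -3/2, 9/2, 15/4, 3/2]
R4 ← R4 − (3)·R3: [0, 0, 0, 0, 0, 0]
Echelon form has 3 nonzero rows, so rank(A) = 3.
The column space has dimension equal to the rank: 3.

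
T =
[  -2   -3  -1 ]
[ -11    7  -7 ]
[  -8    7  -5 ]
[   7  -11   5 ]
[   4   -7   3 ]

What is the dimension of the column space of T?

3

Row reduce to echelon form.
R2 ← R2 − (11/2)·R1: [0, 47/2, -3/2]
R3 ← R3 − (4)·R1: [0, 19, -1]
R4 ← R4 + (7/2)·R1: [0, -43/2, 3/2]
R5 ← R5 + (2)·R1: [0, -13, 1]
R3 ← R3 − (38/47)·R2: [0, 0, 10/47]
R4 ← R4 + (43/47)·R2: [0, 0, 6/47]
R5 ← R5 + (26/47)·R2: [0, 0, 8/47]
R4 ← R4 − (3/5)·R3: [0, 0, 0]
R5 ← R5 − (4/5)·R3: [0, 0, 0]
Echelon form has 3 nonzero rows, so rank(T) = 3.
The column space has dimension equal to the rank: 3.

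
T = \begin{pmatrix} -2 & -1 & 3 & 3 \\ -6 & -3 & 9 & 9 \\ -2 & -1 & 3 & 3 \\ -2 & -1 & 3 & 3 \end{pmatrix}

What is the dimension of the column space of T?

1

Row reduce to echelon form.
R2 ← R2 − (3)·R1: [0, 0, 0, 0]
R3 ← R3 − R1: [0, 0, 0, 0]
R4 ← R4 − R1: [0, 0, 0, 0]
Echelon form has 1 nonzero row, so rank(T) = 1.
The column space has dimension equal to the rank: 1.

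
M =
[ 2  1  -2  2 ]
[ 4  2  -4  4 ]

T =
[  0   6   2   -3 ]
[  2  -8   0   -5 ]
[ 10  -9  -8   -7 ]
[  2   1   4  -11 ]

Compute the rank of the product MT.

First compute MT:
[[-14,  24,  28, -19],
 [-28,  48,  56, -38]]
Now row reduce the product.
R2 ← R2 − (2)·R1: [0, 0, 0, 0]
1 nonzero row, so rank(MT) = 1.

1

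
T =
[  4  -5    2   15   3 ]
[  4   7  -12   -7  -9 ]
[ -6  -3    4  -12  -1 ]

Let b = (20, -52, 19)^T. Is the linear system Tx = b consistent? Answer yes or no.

yes

Row reduce the augmented matrix [T | b].
R2 ← R2 − R1: [0, 12, -14, -22, -12, -72]
R3 ← R3 + (3/2)·R1: [0, -21/2, 7, 21/2, 7/2, 49]
R3 ← R3 + (7/8)·R2: [0, 0, -21/4, -35/4, -7, -14]
The echelon form has 3 nonzero rows, and every pivot lies in the first 5 columns, so rank(T) = rank([T|b]) = 3.
The system is consistent.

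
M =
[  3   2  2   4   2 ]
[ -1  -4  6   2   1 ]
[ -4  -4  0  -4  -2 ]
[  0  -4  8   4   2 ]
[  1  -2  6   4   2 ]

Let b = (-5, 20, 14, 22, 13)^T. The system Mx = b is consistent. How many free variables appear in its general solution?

3

Row reduce the augmented matrix [M | b].
R2 ← R2 + (1/3)·R1: [0, -10/3, 20/3, 10/3, 5/3, 55/3]
R3 ← R3 + (4/3)·R1: [0, -4/3, 8/3, 4/3, 2/3, 22/3]
R5 ← R5 − (1/3)·R1: [0, -8/3, 16/3, 8/3, 4/3, 44/3]
R3 ← R3 − (2/5)·R2: [0, 0, 0, 0, 0, 0]
R4 ← R4 − (6/5)·R2: [0, 0, 0, 0, 0, 0]
R5 ← R5 − (4/5)·R2: [0, 0, 0, 0, 0, 0]
The echelon form has 2 nonzero rows, and every pivot lies in the first 5 columns, so rank(M) = rank([M|b]) = 2.
The system is consistent.
Free variables = (unknowns) − (rank) = 5 − 2 = 3.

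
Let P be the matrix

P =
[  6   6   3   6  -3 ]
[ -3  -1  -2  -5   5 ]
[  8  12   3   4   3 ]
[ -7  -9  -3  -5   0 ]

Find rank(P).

Row reduce to echelon form.
R2 ← R2 + (1/2)·R1: [0, 2, -1/2, -2, 7/2]
R3 ← R3 − (4/3)·R1: [0, 4, -1, -4, 7]
R4 ← R4 + (7/6)·R1: [0, -2, 1/2, 2, -7/2]
R3 ← R3 − (2)·R2: [0, 0, 0, 0, 0]
R4 ← R4 + R2: [0, 0, 0, 0, 0]
Echelon form has 2 nonzero rows, so rank(P) = 2.

2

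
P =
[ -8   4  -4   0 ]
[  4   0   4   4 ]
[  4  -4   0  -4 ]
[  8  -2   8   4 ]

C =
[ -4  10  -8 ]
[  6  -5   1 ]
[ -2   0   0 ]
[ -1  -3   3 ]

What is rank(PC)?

3

First compute PC:
[[ 64, -100,  68],
 [-28,  28, -20],
 [-36,  72, -48],
 [-64,  78, -54]]
Now row reduce the product.
R2 ← R2 + (7/16)·R1: [0, -63/4, 39/4]
R3 ← R3 + (9/16)·R1: [0, 63/4, -39/4]
R4 ← R4 + R1: [0, -22, 14]
R3 ← R3 + R2: [0, 0, 0]
R4 ← R4 − (88/63)·R2: [0, 0, 8/21]
Swap R3 ↔ R4
3 nonzero rows, so rank(PC) = 3.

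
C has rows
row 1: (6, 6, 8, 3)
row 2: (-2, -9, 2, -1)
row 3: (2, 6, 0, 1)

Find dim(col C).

Row reduce to echelon form.
R2 ← R2 + (1/3)·R1: [0, -7, 14/3, 0]
R3 ← R3 − (1/3)·R1: [0, 4, -8/3, 0]
R3 ← R3 + (4/7)·R2: [0, 0, 0, 0]
Echelon form has 2 nonzero rows, so rank(C) = 2.
The column space has dimension equal to the rank: 2.

2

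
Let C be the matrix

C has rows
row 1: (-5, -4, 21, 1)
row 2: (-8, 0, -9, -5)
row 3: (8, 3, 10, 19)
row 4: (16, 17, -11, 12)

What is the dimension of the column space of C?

4

Row reduce to echelon form.
R2 ← R2 − (8/5)·R1: [0, 32/5, -213/5, -33/5]
R3 ← R3 + (8/5)·R1: [0, -17/5, 218/5, 103/5]
R4 ← R4 + (16/5)·R1: [0, 21/5, 281/5, 76/5]
R3 ← R3 + (17/32)·R2: [0, 0, 671/32, 547/32]
R4 ← R4 − (21/32)·R2: [0, 0, 2693/32, 625/32]
R4 ← R4 − (2693/671)·R3: [0, 0, 0, -32928/671]
Echelon form has 4 nonzero rows, so rank(C) = 4.
The column space has dimension equal to the rank: 4.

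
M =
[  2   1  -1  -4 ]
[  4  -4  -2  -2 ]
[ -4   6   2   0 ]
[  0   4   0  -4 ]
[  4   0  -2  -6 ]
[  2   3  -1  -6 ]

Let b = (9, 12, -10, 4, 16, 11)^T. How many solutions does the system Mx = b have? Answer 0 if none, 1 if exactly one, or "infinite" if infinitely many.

Row reduce the augmented matrix [M | b].
R2 ← R2 − (2)·R1: [0, -6, 0, 6, -6]
R3 ← R3 + (2)·R1: [0, 8, 0, -8, 8]
R5 ← R5 − (2)·R1: [0, -2, 0, 2, -2]
R6 ← R6 − R1: [0, 2, 0, -2, 2]
R3 ← R3 + (4/3)·R2: [0, 0, 0, 0, 0]
R4 ← R4 + (2/3)·R2: [0, 0, 0, 0, 0]
R5 ← R5 − (1/3)·R2: [0, 0, 0, 0, 0]
R6 ← R6 + (1/3)·R2: [0, 0, 0, 0, 0]
The echelon form has 2 nonzero rows, and every pivot lies in the first 4 columns, so rank(M) = rank([M|b]) = 2.
The system is consistent.
rank = 2 < 4 unknowns, so there are infinitely many solutions.

infinite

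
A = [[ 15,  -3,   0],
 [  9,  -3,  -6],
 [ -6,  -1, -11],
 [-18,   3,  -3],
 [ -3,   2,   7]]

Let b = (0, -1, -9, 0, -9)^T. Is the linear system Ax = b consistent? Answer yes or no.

Row reduce the augmented matrix [A | b].
R2 ← R2 − (3/5)·R1: [0, -6/5, -6, -1]
R3 ← R3 + (2/5)·R1: [0, -11/5, -11, -9]
R4 ← R4 + (6/5)·R1: [0, -3/5, -3, 0]
R5 ← R5 + (1/5)·R1: [0, 7/5, 7, -9]
R3 ← R3 − (11/6)·R2: [0, 0, 0, -43/6]
R4 ← R4 − (1/2)·R2: [0, 0, 0, 1/2]
R5 ← R5 + (7/6)·R2: [0, 0, 0, -61/6]
R4 ← R4 + (3/43)·R3: [0, 0, 0, 0]
R5 ← R5 − (61/43)·R3: [0, 0, 0, 0]
The echelon form has 3 nonzero rows; the last pivot sits in the augmented column, so rank(A) = 2 but rank([A|b]) = 3.
Since the ranks differ, the system is inconsistent.

no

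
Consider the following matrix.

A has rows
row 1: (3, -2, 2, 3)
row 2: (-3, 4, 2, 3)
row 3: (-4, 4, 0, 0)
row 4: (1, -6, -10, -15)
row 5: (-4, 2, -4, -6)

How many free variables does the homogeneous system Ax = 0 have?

Row reduce to echelon form.
R2 ← R2 + R1: [0, 2, 4, 6]
R3 ← R3 + (4/3)·R1: [0, 4/3, 8/3, 4]
R4 ← R4 − (1/3)·R1: [0, -16/3, -32/3, -16]
R5 ← R5 + (4/3)·R1: [0, -2/3, -4/3, -2]
R3 ← R3 − (2/3)·R2: [0, 0, 0, 0]
R4 ← R4 + (8/3)·R2: [0, 0, 0, 0]
R5 ← R5 + (1/3)·R2: [0, 0, 0, 0]
2 nonzero rows, so rank(A) = 2.
A has 4 columns; by rank–nullity, nullity = 4 − 2 = 2.

2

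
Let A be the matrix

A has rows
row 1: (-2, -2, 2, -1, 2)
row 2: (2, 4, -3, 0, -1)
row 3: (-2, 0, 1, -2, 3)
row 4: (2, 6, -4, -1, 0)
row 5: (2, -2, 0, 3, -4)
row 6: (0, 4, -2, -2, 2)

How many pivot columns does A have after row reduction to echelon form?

2

Row reduce to echelon form.
R2 ← R2 + R1: [0, 2, -1, -1, 1]
R3 ← R3 − R1: [0, 2, -1, -1, 1]
R4 ← R4 + R1: [0, 4, -2, -2, 2]
R5 ← R5 + R1: [0, -4, 2, 2, -2]
R3 ← R3 − R2: [0, 0, 0, 0, 0]
R4 ← R4 − (2)·R2: [0, 0, 0, 0, 0]
R5 ← R5 + (2)·R2: [0, 0, 0, 0, 0]
R6 ← R6 − (2)·R2: [0, 0, 0, 0, 0]
Echelon form has 2 nonzero rows, so rank(A) = 2.
Each nonzero row contributes one pivot column: 2 pivot columns.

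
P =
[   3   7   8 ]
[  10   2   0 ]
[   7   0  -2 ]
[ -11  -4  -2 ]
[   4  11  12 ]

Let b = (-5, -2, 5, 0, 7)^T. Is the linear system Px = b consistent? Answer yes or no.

no

Row reduce the augmented matrix [P | b].
R2 ← R2 − (10/3)·R1: [0, -64/3, -80/3, 44/3]
R3 ← R3 − (7/3)·R1: [0, -49/3, -62/3, 50/3]
R4 ← R4 + (11/3)·R1: [0, 65/3, 82/3, -55/3]
R5 ← R5 − (4/3)·R1: [0, 5/3, 4/3, 41/3]
R3 ← R3 − (49/64)·R2: [0, 0, -1/4, 87/16]
R4 ← R4 + (65/64)·R2: [0, 0, 1/4, -55/16]
R5 ← R5 + (5/64)·R2: [0, 0, -3/4, 237/16]
R4 ← R4 + R3: [0, 0, 0, 2]
R5 ← R5 − (3)·R3: [0, 0, 0, -3/2]
R5 ← R5 + (3/4)·R4: [0, 0, 0, 0]
The echelon form has 4 nonzero rows; the last pivot sits in the augmented column, so rank(P) = 3 but rank([P|b]) = 4.
Since the ranks differ, the system is inconsistent.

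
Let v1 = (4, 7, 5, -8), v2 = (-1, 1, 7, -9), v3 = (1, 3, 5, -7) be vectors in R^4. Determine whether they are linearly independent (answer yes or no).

Form the matrix with these vectors as rows and row reduce.
R2 ← R2 + (1/4)·R1: [0, 11/4, 33/4, -11]
R3 ← R3 − (1/4)·R1: [0, 5/4, 15/4, -5]
R3 ← R3 − (5/11)·R2: [0, 0, 0, 0]
2 nonzero rows, so the 3 vectors span a space of dimension 2.
Since 2 < 3, the vectors are linearly dependent.

no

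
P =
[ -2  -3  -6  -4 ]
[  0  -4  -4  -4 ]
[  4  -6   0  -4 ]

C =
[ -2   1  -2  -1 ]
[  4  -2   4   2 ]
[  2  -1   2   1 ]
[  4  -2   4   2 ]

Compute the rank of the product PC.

First compute PC:
[[-36,  18, -36, -18],
 [-40,  20, -40, -20],
 [-48,  24, -48, -24]]
Now row reduce the product.
R2 ← R2 − (10/9)·R1: [0, 0, 0, 0]
R3 ← R3 − (4/3)·R1: [0, 0, 0, 0]
1 nonzero row, so rank(PC) = 1.

1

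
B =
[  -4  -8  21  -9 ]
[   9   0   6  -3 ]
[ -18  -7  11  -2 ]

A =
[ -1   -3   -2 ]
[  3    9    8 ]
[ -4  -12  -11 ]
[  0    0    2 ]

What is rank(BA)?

First compute BA:
[[-104, -312, -305],
 [-33, -99, -90],
 [-47, -141, -145]]
Now row reduce the product.
R2 ← R2 − (33/104)·R1: [0, 0, 705/104]
R3 ← R3 − (47/104)·R1: [0, 0, -745/104]
R3 ← R3 + (149/141)·R2: [0, 0, 0]
2 nonzero rows, so rank(BA) = 2.

2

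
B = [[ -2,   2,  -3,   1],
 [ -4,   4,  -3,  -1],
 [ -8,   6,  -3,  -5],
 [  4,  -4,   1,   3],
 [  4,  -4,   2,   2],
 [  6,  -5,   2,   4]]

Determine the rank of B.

3

Row reduce to echelon form.
R2 ← R2 − (2)·R1: [0, 0, 3, -3]
R3 ← R3 − (4)·R1: [0, -2, 9, -9]
R4 ← R4 + (2)·R1: [0, 0, -5, 5]
R5 ← R5 + (2)·R1: [0, 0, -4, 4]
R6 ← R6 + (3)·R1: [0, 1, -7, 7]
Swap R2 ↔ R3
R6 ← R6 + (1/2)·R2: [0, 0, -5/2, 5/2]
R4 ← R4 + (5/3)·R3: [0, 0, 0, 0]
R5 ← R5 + (4/3)·R3: [0, 0, 0, 0]
R6 ← R6 + (5/6)·R3: [0, 0, 0, 0]
Echelon form has 3 nonzero rows, so rank(B) = 3.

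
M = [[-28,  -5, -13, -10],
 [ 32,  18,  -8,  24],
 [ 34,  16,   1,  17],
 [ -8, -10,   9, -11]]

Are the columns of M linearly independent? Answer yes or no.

yes

Row reduce M to echelon form.
R2 ← R2 + (8/7)·R1: [0, 86/7, -160/7, 88/7]
R3 ← R3 + (17/14)·R1: [0, 139/14, -207/14, 34/7]
R4 ← R4 − (2/7)·R1: [0, -60/7, 89/7, -57/7]
R3 ← R3 − (139/172)·R2: [0, 0, 317/86, -228/43]
R4 ← R4 + (30/43)·R2: [0, 0, -139/43, 27/43]
R4 ← R4 + (278/317)·R3: [0, 0, 0, -1275/317]
4 pivots among 4 columns.
Every column is a pivot column, so the columns are linearly independent.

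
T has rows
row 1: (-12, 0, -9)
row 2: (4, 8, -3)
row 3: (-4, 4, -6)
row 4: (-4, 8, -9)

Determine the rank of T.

2

Row reduce to echelon form.
R2 ← R2 + (1/3)·R1: [0, 8, -6]
R3 ← R3 − (1/3)·R1: [0, 4, -3]
R4 ← R4 − (1/3)·R1: [0, 8, -6]
R3 ← R3 − (1/2)·R2: [0, 0, 0]
R4 ← R4 − R2: [0, 0, 0]
Echelon form has 2 nonzero rows, so rank(T) = 2.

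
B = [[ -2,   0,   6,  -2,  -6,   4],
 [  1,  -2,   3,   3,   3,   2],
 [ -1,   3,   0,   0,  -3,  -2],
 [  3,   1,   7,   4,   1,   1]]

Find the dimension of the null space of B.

2

Row reduce to echelon form.
R2 ← R2 + (1/2)·R1: [0, -2, 6, 2, 0, 4]
R3 ← R3 − (1/2)·R1: [0, 3, -3, 1, 0, -4]
R4 ← R4 + (3/2)·R1: [0, 1, 16, 1, -8, 7]
R3 ← R3 + (3/2)·R2: [0, 0, 6, 4, 0, 2]
R4 ← R4 + (1/2)·R2: [0, 0, 19, 2, -8, 9]
R4 ← R4 − (19/6)·R3: [0, 0, 0, -32/3, -8, 8/3]
4 nonzero rows, so rank(B) = 4.
B has 6 columns; by rank–nullity, nullity = 6 − 4 = 2.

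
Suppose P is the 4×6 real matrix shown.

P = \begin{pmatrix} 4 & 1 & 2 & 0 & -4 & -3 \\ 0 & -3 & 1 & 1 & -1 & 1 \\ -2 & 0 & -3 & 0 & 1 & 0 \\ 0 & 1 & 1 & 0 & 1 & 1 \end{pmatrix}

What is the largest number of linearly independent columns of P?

4

Row reduce to echelon form.
R3 ← R3 + (1/2)·R1: [0, 1/2, -2, 0, -1, -3/2]
R3 ← R3 + (1/6)·R2: [0, 0, -11/6, 1/6, -7/6, -4/3]
R4 ← R4 + (1/3)·R2: [0, 0, 4/3, 1/3, 2/3, 4/3]
R4 ← R4 + (8/11)·R3: [0, 0, 0, 5/11, -2/11, 4/11]
Echelon form has 4 nonzero rows, so rank(P) = 4.
The rank gives the maximum number of linearly independent columns: 4.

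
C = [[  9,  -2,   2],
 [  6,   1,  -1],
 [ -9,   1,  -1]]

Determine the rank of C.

2

Row reduce to echelon form.
R2 ← R2 − (2/3)·R1: [0, 7/3, -7/3]
R3 ← R3 + R1: [0, -1, 1]
R3 ← R3 + (3/7)·R2: [0, 0, 0]
Echelon form has 2 nonzero rows, so rank(C) = 2.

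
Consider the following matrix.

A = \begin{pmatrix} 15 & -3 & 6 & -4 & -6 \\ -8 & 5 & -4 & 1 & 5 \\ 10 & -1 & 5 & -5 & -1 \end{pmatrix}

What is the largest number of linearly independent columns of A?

Row reduce to echelon form.
R2 ← R2 + (8/15)·R1: [0, 17/5, -4/5, -17/15, 9/5]
R3 ← R3 − (2/3)·R1: [0, 1, 1, -7/3, 3]
R3 ← R3 − (5/17)·R2: [0, 0, 21/17, -2, 42/17]
Echelon form has 3 nonzero rows, so rank(A) = 3.
The rank gives the maximum number of linearly independent columns: 3.

3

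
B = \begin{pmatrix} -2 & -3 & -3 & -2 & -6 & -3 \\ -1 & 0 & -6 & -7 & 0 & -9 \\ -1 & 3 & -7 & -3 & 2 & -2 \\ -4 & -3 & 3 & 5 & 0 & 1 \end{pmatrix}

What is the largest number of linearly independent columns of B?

4

Row reduce to echelon form.
R2 ← R2 − (1/2)·R1: [0, 3/2, -9/2, -6, 3, -15/2]
R3 ← R3 − (1/2)·R1: [0, 9/2, -11/2, -2, 5, -1/2]
R4 ← R4 − (2)·R1: [0, 3, 9, 9, 12, 7]
R3 ← R3 − (3)·R2: [0, 0, 8, 16, -4, 22]
R4 ← R4 − (2)·R2: [0, 0, 18, 21, 6, 22]
R4 ← R4 − (9/4)·R3: [0, 0, 0, -15, 15, -55/2]
Echelon form has 4 nonzero rows, so rank(B) = 4.
The rank gives the maximum number of linearly independent columns: 4.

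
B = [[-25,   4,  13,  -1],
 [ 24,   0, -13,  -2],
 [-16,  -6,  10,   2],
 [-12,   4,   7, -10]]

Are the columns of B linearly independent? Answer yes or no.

no

Row reduce B to echelon form.
R2 ← R2 + (24/25)·R1: [0, 96/25, -13/25, -74/25]
R3 ← R3 − (16/25)·R1: [0, -214/25, 42/25, 66/25]
R4 ← R4 − (12/25)·R1: [0, 52/25, 19/25, -238/25]
R3 ← R3 + (107/48)·R2: [0, 0, 25/48, -95/24]
R4 ← R4 − (13/24)·R2: [0, 0, 25/24, -95/12]
R4 ← R4 − (2)·R3: [0, 0, 0, 0]
3 pivots among 4 columns.
Only 3 < 4 pivot columns, so the columns are linearly dependent.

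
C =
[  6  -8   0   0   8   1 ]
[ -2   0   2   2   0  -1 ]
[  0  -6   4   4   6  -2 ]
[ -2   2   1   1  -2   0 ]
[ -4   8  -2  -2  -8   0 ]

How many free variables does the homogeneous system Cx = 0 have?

Row reduce to echelon form.
R2 ← R2 + (1/3)·R1: [0, -8/3, 2, 2, 8/3, -2/3]
R4 ← R4 + (1/3)·R1: [0, -2/3, 1, 1, 2/3, 1/3]
R5 ← R5 + (2/3)·R1: [0, 8/3, -2, -2, -8/3, 2/3]
R3 ← R3 − (9/4)·R2: [0, 0, -1/2, -1/2, 0, -1/2]
R4 ← R4 − (1/4)·R2: [0, 0, 1/2, 1/2, 0, 1/2]
R5 ← R5 + R2: [0, 0, 0, 0, 0, 0]
R4 ← R4 + R3: [0, 0, 0, 0, 0, 0]
3 nonzero rows, so rank(C) = 3.
C has 6 columns; by rank–nullity, nullity = 6 − 3 = 3.

3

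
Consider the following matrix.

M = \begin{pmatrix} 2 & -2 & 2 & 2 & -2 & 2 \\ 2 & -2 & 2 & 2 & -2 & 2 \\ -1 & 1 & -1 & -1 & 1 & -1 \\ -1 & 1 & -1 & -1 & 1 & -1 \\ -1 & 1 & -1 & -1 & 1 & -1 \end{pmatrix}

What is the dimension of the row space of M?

Row reduce to echelon form.
R2 ← R2 − R1: [0, 0, 0, 0, 0, 0]
R3 ← R3 + (1/2)·R1: [0, 0, 0, 0, 0, 0]
R4 ← R4 + (1/2)·R1: [0, 0, 0, 0, 0, 0]
R5 ← R5 + (1/2)·R1: [0, 0, 0, 0, 0, 0]
Echelon form has 1 nonzero row, so rank(M) = 1.
The row space has dimension equal to the rank: 1.

1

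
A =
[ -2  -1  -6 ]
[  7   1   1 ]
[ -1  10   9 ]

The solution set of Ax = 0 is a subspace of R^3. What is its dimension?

Row reduce to echelon form.
R2 ← R2 + (7/2)·R1: [0, -5/2, -20]
R3 ← R3 − (1/2)·R1: [0, 21/2, 12]
R3 ← R3 + (21/5)·R2: [0, 0, -72]
3 nonzero rows, so rank(A) = 3.
A has 3 columns; by rank–nullity, nullity = 3 − 3 = 0.

0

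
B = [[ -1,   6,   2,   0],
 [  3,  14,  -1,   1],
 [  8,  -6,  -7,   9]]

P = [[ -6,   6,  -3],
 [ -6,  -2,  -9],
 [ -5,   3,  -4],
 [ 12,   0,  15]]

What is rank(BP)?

2

First compute BP:
[[-40, -12, -59],
 [-85, -13, -116],
 [131,  39, 193]]
Now row reduce the product.
R2 ← R2 − (17/8)·R1: [0, 25/2, 75/8]
R3 ← R3 + (131/40)·R1: [0, -3/10, -9/40]
R3 ← R3 + (3/125)·R2: [0, 0, 0]
2 nonzero rows, so rank(BP) = 2.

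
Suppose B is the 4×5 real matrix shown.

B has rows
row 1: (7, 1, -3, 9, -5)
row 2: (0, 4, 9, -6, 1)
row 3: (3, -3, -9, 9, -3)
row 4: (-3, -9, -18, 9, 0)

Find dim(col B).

2

Row reduce to echelon form.
R3 ← R3 − (3/7)·R1: [0, -24/7, -54/7, 36/7, -6/7]
R4 ← R4 + (3/7)·R1: [0, -60/7, -135/7, 90/7, -15/7]
R3 ← R3 + (6/7)·R2: [0, 0, 0, 0, 0]
R4 ← R4 + (15/7)·R2: [0, 0, 0, 0, 0]
Echelon form has 2 nonzero rows, so rank(B) = 2.
The column space has dimension equal to the rank: 2.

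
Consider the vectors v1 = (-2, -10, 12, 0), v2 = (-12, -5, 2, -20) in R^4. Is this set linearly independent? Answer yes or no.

Form the matrix with these vectors as rows and row reduce.
R2 ← R2 − (6)·R1: [0, 55, -70, -20]
2 nonzero rows, so the 2 vectors span a space of dimension 2.
Since 2 = 2, the vectors are linearly independent.

yes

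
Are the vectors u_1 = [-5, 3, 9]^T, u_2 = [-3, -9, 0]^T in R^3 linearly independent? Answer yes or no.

yes

Form the matrix with these vectors as rows and row reduce.
R2 ← R2 − (3/5)·R1: [0, -54/5, -27/5]
2 nonzero rows, so the 2 vectors span a space of dimension 2.
Since 2 = 2, the vectors are linearly independent.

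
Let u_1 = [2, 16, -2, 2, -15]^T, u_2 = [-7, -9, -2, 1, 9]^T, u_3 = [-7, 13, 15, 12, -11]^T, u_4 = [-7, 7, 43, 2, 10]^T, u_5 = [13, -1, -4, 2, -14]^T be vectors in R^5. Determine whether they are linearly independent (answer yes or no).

Form the matrix with these vectors as rows and row reduce.
R2 ← R2 + (7/2)·R1: [0, 47, -9, 8, -87/2]
R3 ← R3 + (7/2)·R1: [0, 69, 8, 19, -127/2]
R4 ← R4 + (7/2)·R1: [0, 63, 36, 9, -85/2]
R5 ← R5 − (13/2)·R1: [0, -105, 9, -11, 167/2]
R3 ← R3 − (69/47)·R2: [0, 0, 997/47, 341/47, 17/47]
R4 ← R4 − (63/47)·R2: [0, 0, 2259/47, -81/47, 743/47]
R5 ← R5 + (105/47)·R2: [0, 0, -522/47, 323/47, -643/47]
R4 ← R4 − (2259/997)·R3: [0, 0, 0, -18108/997, 14944/997]
R5 ← R5 + (522/997)·R3: [0, 0, 0, 10639/997, -13451/997]
R5 ← R5 + (10639/18108)·R4: [0, 0, 0, 0, -21209/4527]
5 nonzero rows, so the 5 vectors span a space of dimension 5.
Since 5 = 5, the vectors are linearly independent.

yes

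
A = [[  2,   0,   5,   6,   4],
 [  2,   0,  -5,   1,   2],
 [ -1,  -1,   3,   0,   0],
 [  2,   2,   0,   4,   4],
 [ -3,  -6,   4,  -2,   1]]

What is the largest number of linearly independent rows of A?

4

Row reduce to echelon form.
R2 ← R2 − R1: [0, 0, -10, -5, -2]
R3 ← R3 + (1/2)·R1: [0, -1, 11/2, 3, 2]
R4 ← R4 − R1: [0, 2, -5, -2, 0]
R5 ← R5 + (3/2)·R1: [0, -6, 23/2, 7, 7]
Swap R2 ↔ R3
R4 ← R4 + (2)·R2: [0, 0, 6, 4, 4]
R5 ← R5 − (6)·R2: [0, 0, -43/2, -11, -5]
R4 ← R4 + (3/5)·R3: [0, 0, 0, 1, 14/5]
R5 ← R5 − (43/20)·R3: [0, 0, 0, -1/4, -7/10]
R5 ← R5 + (1/4)·R4: [0, 0, 0, 0, 0]
Echelon form has 4 nonzero rows, so rank(A) = 4.
The rank gives the maximum number of linearly independent rows: 4.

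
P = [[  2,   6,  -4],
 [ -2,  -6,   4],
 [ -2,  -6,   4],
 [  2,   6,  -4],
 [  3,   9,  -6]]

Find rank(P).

1

Row reduce to echelon form.
R2 ← R2 + R1: [0, 0, 0]
R3 ← R3 + R1: [0, 0, 0]
R4 ← R4 − R1: [0, 0, 0]
R5 ← R5 − (3/2)·R1: [0, 0, 0]
Echelon form has 1 nonzero row, so rank(P) = 1.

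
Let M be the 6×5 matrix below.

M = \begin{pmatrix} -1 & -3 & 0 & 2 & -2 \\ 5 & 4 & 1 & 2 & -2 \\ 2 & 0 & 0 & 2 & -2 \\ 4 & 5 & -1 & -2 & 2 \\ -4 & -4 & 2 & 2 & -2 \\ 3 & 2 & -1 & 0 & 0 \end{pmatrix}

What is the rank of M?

Row reduce to echelon form.
R2 ← R2 + (5)·R1: [0, -11, 1, 12, -12]
R3 ← R3 + (2)·R1: [0, -6, 0, 6, -6]
R4 ← R4 + (4)·R1: [0, -7, -1, 6, -6]
R5 ← R5 − (4)·R1: [0, 8, 2, -6, 6]
R6 ← R6 + (3)·R1: [0, -7, -1, 6, -6]
R3 ← R3 − (6/11)·R2: [0, 0, -6/11, -6/11, 6/11]
R4 ← R4 − (7/11)·R2: [0, 0, -18/11, -18/11, 18/11]
R5 ← R5 + (8/11)·R2: [0, 0, 30/11, 30/11, -30/11]
R6 ← R6 − (7/11)·R2: [0, 0, -18/11, -18/11, 18/11]
R4 ← R4 − (3)·R3: [0, 0, 0, 0, 0]
R5 ← R5 + (5)·R3: [0, 0, 0, 0, 0]
R6 ← R6 − (3)·R3: [0, 0, 0, 0, 0]
Echelon form has 3 nonzero rows, so rank(M) = 3.

3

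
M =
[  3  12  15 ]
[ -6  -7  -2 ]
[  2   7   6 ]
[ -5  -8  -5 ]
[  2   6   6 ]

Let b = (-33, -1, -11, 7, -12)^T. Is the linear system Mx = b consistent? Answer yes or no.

Row reduce the augmented matrix [M | b].
R2 ← R2 + (2)·R1: [0, 17, 28, -67]
R3 ← R3 − (2/3)·R1: [0, -1, -4, 11]
R4 ← R4 + (5/3)·R1: [0, 12, 20, -48]
R5 ← R5 − (2/3)·R1: [0, -2, -4, 10]
R3 ← R3 + (1/17)·R2: [0, 0, -40/17, 120/17]
R4 ← R4 − (12/17)·R2: [0, 0, 4/17, -12/17]
R5 ← R5 + (2/17)·R2: [0, 0, -12/17, 36/17]
R4 ← R4 + (1/10)·R3: [0, 0, 0, 0]
R5 ← R5 − (3/10)·R3: [0, 0, 0, 0]
The echelon form has 3 nonzero rows, and every pivot lies in the first 3 columns, so rank(M) = rank([M|b]) = 3.
The system is consistent.

yes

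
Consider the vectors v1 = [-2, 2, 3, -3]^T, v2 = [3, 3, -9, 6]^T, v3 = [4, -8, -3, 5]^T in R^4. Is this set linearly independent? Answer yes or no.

no

Form the matrix with these vectors as rows and row reduce.
R2 ← R2 + (3/2)·R1: [0, 6, -9/2, 3/2]
R3 ← R3 + (2)·R1: [0, -4, 3, -1]
R3 ← R3 + (2/3)·R2: [0, 0, 0, 0]
2 nonzero rows, so the 3 vectors span a space of dimension 2.
Since 2 < 3, the vectors are linearly dependent.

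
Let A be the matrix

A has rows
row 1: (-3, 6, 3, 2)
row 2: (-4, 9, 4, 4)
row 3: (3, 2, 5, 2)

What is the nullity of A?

1

Row reduce to echelon form.
R2 ← R2 − (4/3)·R1: [0, 1, 0, 4/3]
R3 ← R3 + R1: [0, 8, 8, 4]
R3 ← R3 − (8)·R2: [0, 0, 8, -20/3]
3 nonzero rows, so rank(A) = 3.
A has 4 columns; by rank–nullity, nullity = 4 − 3 = 1.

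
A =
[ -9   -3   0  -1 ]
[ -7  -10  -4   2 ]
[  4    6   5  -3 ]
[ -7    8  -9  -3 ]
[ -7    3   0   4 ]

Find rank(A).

Row reduce to echelon form.
R2 ← R2 − (7/9)·R1: [0, -23/3, -4, 25/9]
R3 ← R3 + (4/9)·R1: [0, 14/3, 5, -31/9]
R4 ← R4 − (7/9)·R1: [0, 31/3, -9, -20/9]
R5 ← R5 − (7/9)·R1: [0, 16/3, 0, 43/9]
R3 ← R3 + (14/23)·R2: [0, 0, 59/23, -121/69]
R4 ← R4 + (31/23)·R2: [0, 0, -331/23, 35/23]
R5 ← R5 + (16/23)·R2: [0, 0, -64/23, 463/69]
R4 ← R4 + (331/59)·R3: [0, 0, 0, -1472/177]
R5 ← R5 + (64/59)·R3: [0, 0, 0, 851/177]
R5 ← R5 + (37/64)·R4: [0, 0, 0, 0]
Echelon form has 4 nonzero rows, so rank(A) = 4.

4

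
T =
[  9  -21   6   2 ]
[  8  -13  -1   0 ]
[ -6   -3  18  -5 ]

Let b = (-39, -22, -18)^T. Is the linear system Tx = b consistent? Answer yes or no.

yes

Row reduce the augmented matrix [T | b].
R2 ← R2 − (8/9)·R1: [0, 17/3, -19/3, -16/9, 38/3]
R3 ← R3 + (2/3)·R1: [0, -17, 22, -11/3, -44]
R3 ← R3 + (3)·R2: [0, 0, 3, -9, -6]
The echelon form has 3 nonzero rows, and every pivot lies in the first 4 columns, so rank(T) = rank([T|b]) = 3.
The system is consistent.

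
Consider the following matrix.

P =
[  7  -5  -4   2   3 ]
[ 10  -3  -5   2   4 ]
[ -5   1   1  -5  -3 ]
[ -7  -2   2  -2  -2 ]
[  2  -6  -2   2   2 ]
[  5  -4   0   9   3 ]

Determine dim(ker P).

1

Row reduce to echelon form.
R2 ← R2 − (10/7)·R1: [0, 29/7, 5/7, -6/7, -2/7]
R3 ← R3 + (5/7)·R1: [0, -18/7, -13/7, -25/7, -6/7]
R4 ← R4 + R1: [0, -7, -2, 0, 1]
R5 ← R5 − (2/7)·R1: [0, -32/7, -6/7, 10/7, 8/7]
R6 ← R6 − (5/7)·R1: [0, -3/7, 20/7, 53/7, 6/7]
R3 ← R3 + (18/29)·R2: [0, 0, -41/29, -119/29, -30/29]
R4 ← R4 + (49/29)·R2: [0, 0, -23/29, -42/29, 15/29]
R5 ← R5 + (32/29)·R2: [0, 0, -2/29, 14/29, 24/29]
R6 ← R6 + (3/29)·R2: [0, 0, 85/29, 217/29, 24/29]
R4 ← R4 − (23/41)·R3: [0, 0, 0, 35/41, 45/41]
R5 ← R5 − (2/41)·R3: [0, 0, 0, 28/41, 36/41]
R6 ← R6 + (85/41)·R3: [0, 0, 0, -42/41, -54/41]
R5 ← R5 − (4/5)·R4: [0, 0, 0, 0, 0]
R6 ← R6 + (6/5)·R4: [0, 0, 0, 0, 0]
4 nonzero rows, so rank(P) = 4.
P has 5 columns; by rank–nullity, nullity = 5 − 4 = 1.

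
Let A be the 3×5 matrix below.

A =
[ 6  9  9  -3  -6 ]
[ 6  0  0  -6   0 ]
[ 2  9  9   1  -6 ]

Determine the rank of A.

2

Row reduce to echelon form.
R2 ← R2 − R1: [0, -9, -9, -3, 6]
R3 ← R3 − (1/3)·R1: [0, 6, 6, 2, -4]
R3 ← R3 + (2/3)·R2: [0, 0, 0, 0, 0]
Echelon form has 2 nonzero rows, so rank(A) = 2.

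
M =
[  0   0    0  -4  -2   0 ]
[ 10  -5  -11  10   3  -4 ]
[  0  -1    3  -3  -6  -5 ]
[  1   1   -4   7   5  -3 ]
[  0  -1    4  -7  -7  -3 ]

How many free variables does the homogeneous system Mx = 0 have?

1

Row reduce to echelon form.
Swap R1 ↔ R2
R4 ← R4 − (1/10)·R1: [0, 3/2, -29/10, 6, 47/10, -13/5]
Swap R2 ↔ R3
R4 ← R4 + (3/2)·R2: [0, 0, 8/5, 3/2, -43/10, -101/10]
R5 ← R5 − R2: [0, 0, 1, -4, -1, 2]
Swap R3 ↔ R4
R5 ← R5 − (5/8)·R3: [0, 0, 0, -79/16, 27/16, 133/16]
R5 ← R5 − (79/64)·R4: [0, 0, 0, 0, 133/32, 133/16]
5 nonzero rows, so rank(M) = 5.
M has 6 columns; by rank–nullity, nullity = 6 − 5 = 1.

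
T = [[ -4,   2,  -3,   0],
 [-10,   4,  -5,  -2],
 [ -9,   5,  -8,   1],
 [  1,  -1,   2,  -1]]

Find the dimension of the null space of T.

2

Row reduce to echelon form.
R2 ← R2 − (5/2)·R1: [0, -1, 5/2, -2]
R3 ← R3 − (9/4)·R1: [0, 1/2, -5/4, 1]
R4 ← R4 + (1/4)·R1: [0, -1/2, 5/4, -1]
R3 ← R3 + (1/2)·R2: [0, 0, 0, 0]
R4 ← R4 − (1/2)·R2: [0, 0, 0, 0]
2 nonzero rows, so rank(T) = 2.
T has 4 columns; by rank–nullity, nullity = 4 − 2 = 2.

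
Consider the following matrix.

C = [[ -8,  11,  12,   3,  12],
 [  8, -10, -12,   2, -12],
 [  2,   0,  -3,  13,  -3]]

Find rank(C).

2

Row reduce to echelon form.
R2 ← R2 + R1: [0, 1, 0, 5, 0]
R3 ← R3 + (1/4)·R1: [0, 11/4, 0, 55/4, 0]
R3 ← R3 − (11/4)·R2: [0, 0, 0, 0, 0]
Echelon form has 2 nonzero rows, so rank(C) = 2.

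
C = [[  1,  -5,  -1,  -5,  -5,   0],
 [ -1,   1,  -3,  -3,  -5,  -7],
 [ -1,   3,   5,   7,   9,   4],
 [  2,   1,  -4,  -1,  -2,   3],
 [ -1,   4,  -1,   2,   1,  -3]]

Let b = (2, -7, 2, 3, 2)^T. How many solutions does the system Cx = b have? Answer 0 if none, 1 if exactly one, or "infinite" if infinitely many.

Row reduce the augmented matrix [C | b].
R2 ← R2 + R1: [0, -4, -4, -8, -10, -7, -5]
R3 ← R3 + R1: [0, -2, 4, 2, 4, 4, 4]
R4 ← R4 − (2)·R1: [0, 11, -2, 9, 8, 3, -1]
R5 ← R5 + R1: [0, -1, -2, -3, -4, -3, 4]
R3 ← R3 − (1/2)·R2: [0, 0, 6, 6, 9, 15/2, 13/2]
R4 ← R4 + (11/4)·R2: [0, 0, -13, -13, -39/2, -65/4, -59/4]
R5 ← R5 − (1/4)·R2: [0, 0, -1, -1, -3/2, -5/4, 21/4]
R4 ← R4 + (13/6)·R3: [0, 0, 0, 0, 0, 0, -2/3]
R5 ← R5 + (1/6)·R3: [0, 0, 0, 0, 0, 0, 19/3]
R5 ← R5 + (19/2)·R4: [0, 0, 0, 0, 0, 0, 0]
The echelon form has 4 nonzero rows; the last pivot sits in the augmented column, so rank(C) = 3 but rank([C|b]) = 4.
Since the ranks differ, the system is inconsistent.
It has no solutions.

0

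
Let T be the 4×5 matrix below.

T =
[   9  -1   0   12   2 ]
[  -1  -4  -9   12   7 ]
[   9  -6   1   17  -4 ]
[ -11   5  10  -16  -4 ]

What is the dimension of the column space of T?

Row reduce to echelon form.
R2 ← R2 + (1/9)·R1: [0, -37/9, -9, 40/3, 65/9]
R3 ← R3 − R1: [0, -5, 1, 5, -6]
R4 ← R4 + (11/9)·R1: [0, 34/9, 10, -4/3, -14/9]
R3 ← R3 − (45/37)·R2: [0, 0, 442/37, -415/37, -547/37]
R4 ← R4 + (34/37)·R2: [0, 0, 64/37, 404/37, 188/37]
R4 ← R4 − (32/221)·R3: [0, 0, 0, 2772/221, 1596/221]
Echelon form has 4 nonzero rows, so rank(T) = 4.
The column space has dimension equal to the rank: 4.

4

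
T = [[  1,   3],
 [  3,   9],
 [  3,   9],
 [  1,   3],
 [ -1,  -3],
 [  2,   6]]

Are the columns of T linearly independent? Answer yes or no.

Row reduce T to echelon form.
R2 ← R2 − (3)·R1: [0, 0]
R3 ← R3 − (3)·R1: [0, 0]
R4 ← R4 − R1: [0, 0]
R5 ← R5 + R1: [0, 0]
R6 ← R6 − (2)·R1: [0, 0]
1 pivot among 2 columns.
Only 1 < 2 pivot columns, so the columns are linearly dependent.

no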